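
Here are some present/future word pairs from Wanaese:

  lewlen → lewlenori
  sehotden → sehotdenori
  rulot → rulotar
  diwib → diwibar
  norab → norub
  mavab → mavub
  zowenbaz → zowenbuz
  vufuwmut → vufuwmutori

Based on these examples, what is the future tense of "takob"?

mavab and diwib both end in -b yet inflect differently (mavub, diwibar), so the final letter is not what conditions the rule; the last vowel is.
"takob" has last vowel 'o'. The one such stem in the data (rulot → rulotar) adds -ar, so the same rule applies.
The other patterns: stems whose last vowel is 'a' change the last vowel to 'u'; stems whose last vowel is 'e' or 'u' add -ori.
So takob → takobar.

takobar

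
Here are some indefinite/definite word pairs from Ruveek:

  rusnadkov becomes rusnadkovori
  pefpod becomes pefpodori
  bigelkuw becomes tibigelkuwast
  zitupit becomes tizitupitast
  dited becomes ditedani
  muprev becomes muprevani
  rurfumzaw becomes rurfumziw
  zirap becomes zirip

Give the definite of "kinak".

kinik

pefpod and dited both end in -d yet inflect differently (pefpodori, ditedani), so the final letter is not what conditions the rule; the last vowel is.
"kinak" has last vowel 'a'. The stems whose last vowel is 'a' (rurfumzaw → rurfumziw, zirap → zirip) change the last vowel to 'i'.
So kinak → kinik.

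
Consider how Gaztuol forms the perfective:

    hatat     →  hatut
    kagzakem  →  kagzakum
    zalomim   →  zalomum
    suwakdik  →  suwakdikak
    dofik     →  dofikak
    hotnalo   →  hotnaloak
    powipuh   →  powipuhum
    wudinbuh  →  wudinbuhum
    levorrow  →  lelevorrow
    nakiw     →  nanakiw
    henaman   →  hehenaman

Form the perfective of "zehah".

zalomim and suwakdik both have last vowel 'i' yet inflect differently (zalomum, suwakdikak), so the last vowel is not what conditions the rule; the final letter is.
"zehah" ends in -h. The stems ending in -h (powipuh → powipuhum, wudinbuh → wudinbuhum) add -um.
So zehah → zehahum.

zehahum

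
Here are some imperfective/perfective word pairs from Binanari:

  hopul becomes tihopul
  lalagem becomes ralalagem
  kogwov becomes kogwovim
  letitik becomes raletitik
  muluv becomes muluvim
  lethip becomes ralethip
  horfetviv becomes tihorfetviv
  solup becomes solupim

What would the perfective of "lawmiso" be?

ralawmiso

horfetviv and muluv both end in -v yet inflect differently (tihorfetviv, muluvim), so the final letter is not what conditions the rule; the first letter is.
"lawmiso" begins with l-. The stems beginning with l- (letitik → raletitik, lethip → ralethip, lalagem → ralalagem) add the prefix ra-.
So lawmiso → ralawmiso.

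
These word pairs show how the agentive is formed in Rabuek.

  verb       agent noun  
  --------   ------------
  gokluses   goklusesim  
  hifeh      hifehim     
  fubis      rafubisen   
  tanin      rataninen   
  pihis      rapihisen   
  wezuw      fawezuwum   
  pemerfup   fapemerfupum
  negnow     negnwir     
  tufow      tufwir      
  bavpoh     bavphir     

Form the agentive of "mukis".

ramukisen

gokluses and fubis both end in -s yet inflect differently (goklusesim, rafubisen), so the final letter is not what conditions the rule; the last vowel is.
"mukis" has last vowel 'i'. The stems whose last vowel is 'i' (fubis → rafubisen, tanin → rataninen, pihis → rapihisen) add ra- … -en around the stem.
The other patterns: stems whose last vowel is 'e' add -im; stems whose last vowel is 'u' add fa- … -um around the stem; stems whose last vowel is 'o' delete the last vowel and add -ir.
So mukis → ramukisen.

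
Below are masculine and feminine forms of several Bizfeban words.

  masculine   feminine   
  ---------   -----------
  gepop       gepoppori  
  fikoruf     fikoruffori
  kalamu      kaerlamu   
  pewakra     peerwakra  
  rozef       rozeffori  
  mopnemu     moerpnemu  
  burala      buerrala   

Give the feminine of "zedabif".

zedabiffori

kalamu and fikoruf both have last vowel 'u' yet inflect differently (kaerlamu, fikoruffori), so the last vowel is not what conditions the rule; whether the stem ends in a vowel or a consonant is.
"zedabif" ends in a consonant. The stems ending in a consonant (gepop → gepoppori, fikoruf → fikoruffori, rozef → rozeffori) double the final consonant and add -ori.
The other pattern: stems ending in a vowel insert -er- after the first vowel.
So zedabif → zedabiffori.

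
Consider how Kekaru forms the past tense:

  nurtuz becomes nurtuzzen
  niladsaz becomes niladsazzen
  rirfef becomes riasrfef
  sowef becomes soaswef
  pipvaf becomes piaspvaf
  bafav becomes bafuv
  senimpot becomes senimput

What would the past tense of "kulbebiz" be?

niladsaz and pipvaf both have last vowel 'a' yet inflect differently (niladsazzen, piaspvaf), so the last vowel is not what conditions the rule; the final letter is.
"kulbebiz" ends in -z. The stems ending in -z (nurtuz → nurtuzzen, niladsaz → niladsazzen) double the final consonant and add -en.
The other patterns: stems ending in -f insert -as- after the first vowel; stems ending in -t or -v change the last vowel to 'u'.
So kulbebiz → kulbebizzen.

kulbebizzen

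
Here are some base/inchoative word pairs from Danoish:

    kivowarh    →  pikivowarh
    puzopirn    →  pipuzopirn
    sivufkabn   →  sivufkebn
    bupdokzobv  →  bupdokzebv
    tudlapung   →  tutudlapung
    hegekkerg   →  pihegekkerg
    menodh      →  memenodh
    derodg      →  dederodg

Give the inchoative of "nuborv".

pinuborv

sivufkabn and puzopirn both end in -n yet inflect differently (sivufkebn, pipuzopirn), so the final letter is not what conditions the rule; the second-to-last letter is.
"nuborv" has second-to-last letter 'r'. The stems whose second-to-last letter is 'r' (puzopirn → pipuzopirn, hegekkerg → pihegekkerg, kivowarh → pikivowarh) add the prefix pi-.
So nuborv → pinuborv.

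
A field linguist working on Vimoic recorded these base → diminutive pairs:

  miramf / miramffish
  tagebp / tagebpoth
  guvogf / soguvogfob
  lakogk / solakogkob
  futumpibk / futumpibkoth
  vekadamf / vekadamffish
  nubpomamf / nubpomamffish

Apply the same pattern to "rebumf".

"rebumf" has second-to-last letter 'm'. The stems whose second-to-last letter is 'm' (nubpomamf → nubpomamffish, vekadamf → vekadamffish, miramf → miramffish) double the final consonant and add -ish.
The other patterns: stems whose second-to-last letter is 'g' add so- … -ob around the stem; stems whose second-to-last letter is 'b' add -oth.
So rebumf → rebumffish.

rebumffish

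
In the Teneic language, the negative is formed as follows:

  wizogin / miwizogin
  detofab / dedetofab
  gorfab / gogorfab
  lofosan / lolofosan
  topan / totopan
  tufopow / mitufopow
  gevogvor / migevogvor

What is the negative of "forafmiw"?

miforafmiw

lofosan and wizogin both end in -n yet inflect differently (lolofosan, miwizogin), so the final letter is not what conditions the rule; the last vowel is.
"forafmiw" has last vowel 'i'. The one such stem in the data (wizogin → miwizogin) adds the prefix mi-, so the same rule applies.
The other pattern: stems whose last vowel is 'a' repeat the first consonant+vowel as a prefix.
So forafmiw → miforafmiw.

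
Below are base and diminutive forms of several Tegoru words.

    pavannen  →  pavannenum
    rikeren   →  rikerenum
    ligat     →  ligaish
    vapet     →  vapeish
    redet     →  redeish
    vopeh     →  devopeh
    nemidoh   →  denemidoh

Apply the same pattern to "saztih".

desaztih

pavannen and vapet both have last vowel 'e' yet inflect differently (pavannenum, vapeish), so the last vowel is not what conditions the rule; the final letter is.
"saztih" ends in -h. The stems ending in -h (vopeh → devopeh, nemidoh → denemidoh) add the prefix de-.
The other patterns: stems ending in -n add -um; stems ending in -t drop the final letter and add -ish.
So saztih → desaztih.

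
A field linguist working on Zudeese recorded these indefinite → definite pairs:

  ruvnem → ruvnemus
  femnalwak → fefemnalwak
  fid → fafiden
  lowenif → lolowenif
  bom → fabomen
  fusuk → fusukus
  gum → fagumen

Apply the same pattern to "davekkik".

gum and ruvnem both end in -m yet inflect differently (fagumen, ruvnemus), so the final letter is not what conditions the rule; the number of vowels is.
"davekkik" has 3 vowels. The stems with 3 vowels (femnalwak → fefemnalwak, lowenif → lolowenif) repeat the first consonant+vowel as a prefix.
The other patterns: stems with 1 vowel add fa- … -en around the stem; stems with 2 vowels add -us.
So davekkik → dadavekkik.

dadavekkik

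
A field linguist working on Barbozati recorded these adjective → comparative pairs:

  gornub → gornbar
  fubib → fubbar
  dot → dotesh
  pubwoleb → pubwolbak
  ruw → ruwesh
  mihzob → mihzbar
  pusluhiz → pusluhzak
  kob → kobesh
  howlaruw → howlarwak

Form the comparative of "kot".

kotesh

kob and mihzob both end in -b yet inflect differently (kobesh, mihzbar), so the final letter is not what conditions the rule; the number of vowels is.
"kot" has 1 vowel. The stems with 1 vowel (kob → kobesh, dot → dotesh, ruw → ruwesh) add -esh.
The other patterns: stems with 2 vowels delete the last vowel and add -ar; stems with 3 vowels delete the last vowel and add -ak.
So kot → kotesh.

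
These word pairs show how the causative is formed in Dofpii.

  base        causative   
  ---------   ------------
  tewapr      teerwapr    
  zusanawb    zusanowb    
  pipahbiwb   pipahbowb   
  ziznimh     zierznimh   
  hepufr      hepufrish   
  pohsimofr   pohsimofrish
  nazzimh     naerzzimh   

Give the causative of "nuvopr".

nuervopr

hepufr and tewapr both end in -r yet inflect differently (hepufrish, teerwapr), so the final letter is not what conditions the rule; the second-to-last letter is.
"nuvopr" has second-to-last letter 'p'. The one such stem in the data (tewapr → teerwapr) inserts -er- after the first vowel (as do nazzimh, ziznimh), so the same rule applies.
So nuvopr → nuervopr.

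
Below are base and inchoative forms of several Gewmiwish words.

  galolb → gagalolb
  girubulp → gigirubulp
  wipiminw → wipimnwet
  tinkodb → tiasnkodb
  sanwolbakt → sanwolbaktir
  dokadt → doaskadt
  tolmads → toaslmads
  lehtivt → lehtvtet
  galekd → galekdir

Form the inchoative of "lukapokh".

lukapokhir

sanwolbakt and dokadt both end in -t yet inflect differently (sanwolbaktir, doaskadt), so the final letter is not what conditions the rule; the second-to-last letter is.
"lukapokh" has second-to-last letter 'k'. The stems whose second-to-last letter is 'k' (galekd → galekdir, sanwolbakt → sanwolbaktir) add -ir.
The other patterns: stems whose second-to-last letter is 'd' insert -as- after the first vowel; stems whose second-to-last letter is 'l' repeat the first consonant+vowel as a prefix; stems whose second-to-last letter is 'n' or 'v' delete the last vowel and add -et.
So lukapokh → lukapokhir.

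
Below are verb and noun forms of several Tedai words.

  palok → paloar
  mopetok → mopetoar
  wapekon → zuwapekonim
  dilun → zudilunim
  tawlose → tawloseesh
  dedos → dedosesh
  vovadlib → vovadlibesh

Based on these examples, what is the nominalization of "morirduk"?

palok and wapekon both have last vowel 'o' yet inflect differently (paloar, zuwapekonim), so the last vowel is not what conditions the rule; the final letter is.
"morirduk" ends in -k. The stems ending in -k (palok → paloar, mopetok → mopetoar) drop the final letter and add -ar.
The other patterns: stems ending in -n add zu- … -im around the stem; stems ending in -b, -e or -s add -esh.
So morirduk → morirduar.

morirduar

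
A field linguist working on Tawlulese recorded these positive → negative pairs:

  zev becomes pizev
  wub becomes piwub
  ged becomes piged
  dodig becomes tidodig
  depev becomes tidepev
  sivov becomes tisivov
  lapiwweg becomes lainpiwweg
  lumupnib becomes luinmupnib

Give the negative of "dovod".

tidovod

"dovod" has 2 vowels. The stems with 2 vowels (dodig → tidodig, depev → tidepev, sivov → tisivov) add the prefix ti-.
The other patterns: stems with 1 vowel add the prefix pi-; stems with 3 vowels insert -in- after the first vowel.
So dovod → tidovod.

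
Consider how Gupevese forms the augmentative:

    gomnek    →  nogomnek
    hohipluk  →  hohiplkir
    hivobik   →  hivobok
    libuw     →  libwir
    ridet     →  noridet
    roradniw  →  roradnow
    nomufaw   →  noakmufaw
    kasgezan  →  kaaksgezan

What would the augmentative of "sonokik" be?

hivobik and gomnek both end in -k yet inflect differently (hivobok, nogomnek), so the final letter is not what conditions the rule; the last vowel is.
"sonokik" has last vowel 'i'. The stems whose last vowel is 'i' (roradniw → roradnow, hivobik → hivobok) change the last vowel to 'o'.
The other patterns: stems whose last vowel is 'e' add the prefix no-; stems whose last vowel is 'u' delete the last vowel and add -ir; stems whose last vowel is 'a' insert -ak- after the first vowel.
So sonokik → sonokok.

sonokok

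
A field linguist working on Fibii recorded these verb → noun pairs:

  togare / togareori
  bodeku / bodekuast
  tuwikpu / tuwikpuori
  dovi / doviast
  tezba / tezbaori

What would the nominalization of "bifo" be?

tuwikpu and bodeku both end in -u yet inflect differently (tuwikpuori, bodekuast), so the final letter is not what conditions the rule; the first letter is.
"bifo" begins with b-. The one such stem in the data (bodeku → bodekuast) adds -ast, so the same rule applies.
So bifo → bifoast.

bifoast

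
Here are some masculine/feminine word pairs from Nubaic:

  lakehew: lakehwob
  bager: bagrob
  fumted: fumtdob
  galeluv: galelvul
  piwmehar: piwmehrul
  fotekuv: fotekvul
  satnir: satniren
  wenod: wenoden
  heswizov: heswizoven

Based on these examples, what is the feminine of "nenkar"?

bager and piwmehar both end in -r yet inflect differently (bagrob, piwmehrul), so the final letter is not what conditions the rule; the last vowel is.
"nenkar" has last vowel 'a'. The one such stem in the data (piwmehar → piwmehrul) deletes the last vowel and adds -ul (as do galeluv, fotekuv), so the same rule applies.
The other patterns: stems whose last vowel is 'e' delete the last vowel and add -ob; stems whose last vowel is 'i' or 'o' add -en.
So nenkar → nenkrul.

nenkrul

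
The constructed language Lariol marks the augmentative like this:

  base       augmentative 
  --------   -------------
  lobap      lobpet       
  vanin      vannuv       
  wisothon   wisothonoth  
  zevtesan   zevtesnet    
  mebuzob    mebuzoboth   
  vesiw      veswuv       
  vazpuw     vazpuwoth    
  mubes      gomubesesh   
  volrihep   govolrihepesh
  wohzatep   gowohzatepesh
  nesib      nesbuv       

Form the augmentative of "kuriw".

kurwuv

wisothon and zevtesan both end in -n yet inflect differently (wisothonoth, zevtesnet), so the final letter is not what conditions the rule; the last vowel is.
"kuriw" has last vowel 'i'. The stems whose last vowel is 'i' (vanin → vannuv, nesib → nesbuv, vesiw → veswuv) delete the last vowel and add -uv.
The other patterns: stems whose last vowel is 'o' or 'u' add -oth; stems whose last vowel is 'a' delete the last vowel and add -et; stems whose last vowel is 'e' add go- … -esh around the stem.
So kuriw → kurwuv.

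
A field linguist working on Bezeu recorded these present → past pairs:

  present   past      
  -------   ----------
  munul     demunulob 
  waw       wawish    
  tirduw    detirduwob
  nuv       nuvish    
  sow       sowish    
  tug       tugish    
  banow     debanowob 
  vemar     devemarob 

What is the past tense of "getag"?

waw and tirduw both end in -w yet inflect differently (wawish, detirduwob), so the final letter is not what conditions the rule; the number of vowels is.
"getag" has 2 vowels. The stems with 2 vowels (tirduw → detirduwob, munul → demunulob, banow → debanowob) add de- … -ob around the stem.
So getag → degetagob.

degetagob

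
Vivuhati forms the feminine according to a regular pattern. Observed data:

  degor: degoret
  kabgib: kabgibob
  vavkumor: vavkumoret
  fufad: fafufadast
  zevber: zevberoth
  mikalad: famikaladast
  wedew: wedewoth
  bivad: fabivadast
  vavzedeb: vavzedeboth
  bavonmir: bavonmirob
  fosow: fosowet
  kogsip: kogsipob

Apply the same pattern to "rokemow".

vavkumor and zevber both end in -r yet inflect differently (vavkumoret, zevberoth), so the final letter is not what conditions the rule; the last vowel is.
"rokemow" has last vowel 'o'. The stems whose last vowel is 'o' (fosow → fosowet, vavkumor → vavkumoret, degor → degoret) add -et.
The other patterns: stems whose last vowel is 'e' add -oth; stems whose last vowel is 'i' add -ob; stems whose last vowel is 'a' add fa- … -ast around the stem.
So rokemow → rokemowet.

rokemowet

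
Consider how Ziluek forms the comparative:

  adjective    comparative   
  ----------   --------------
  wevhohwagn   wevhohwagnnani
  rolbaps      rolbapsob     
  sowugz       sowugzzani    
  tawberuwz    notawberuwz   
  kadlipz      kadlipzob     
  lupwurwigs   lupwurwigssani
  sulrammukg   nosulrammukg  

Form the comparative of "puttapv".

puttapvob

rolbaps and lupwurwigs both end in -s yet inflect differently (rolbapsob, lupwurwigssani), so the final letter is not what conditions the rule; the second-to-last letter is.
"puttapv" has second-to-last letter 'p'. The stems whose second-to-last letter is 'p' (rolbaps → rolbapsob, kadlipz → kadlipzob) add -ob.
So puttapv → puttapvob.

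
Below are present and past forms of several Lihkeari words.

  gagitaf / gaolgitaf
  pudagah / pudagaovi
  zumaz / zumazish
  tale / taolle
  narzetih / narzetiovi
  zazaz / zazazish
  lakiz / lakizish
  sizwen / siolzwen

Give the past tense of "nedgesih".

nedgesiovi

"nedgesih" ends in -h. The stems ending in -h (pudagah → pudagaovi, narzetih → narzetiovi) drop the final letter and add -ovi.
So nedgesih → nedgesiovi.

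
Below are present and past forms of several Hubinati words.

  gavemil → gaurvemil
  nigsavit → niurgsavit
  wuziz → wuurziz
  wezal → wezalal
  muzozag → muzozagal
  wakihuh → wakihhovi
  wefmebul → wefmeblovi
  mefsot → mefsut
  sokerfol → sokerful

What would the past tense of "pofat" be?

gavemil and wezal both end in -l yet inflect differently (gaurvemil, wezalal), so the final letter is not what conditions the rule; the last vowel is.
"pofat" has last vowel 'a'. The stems whose last vowel is 'a' (wezal → wezalal, muzozag → muzozagal) add -al.
So pofat → pofatal.

pofatal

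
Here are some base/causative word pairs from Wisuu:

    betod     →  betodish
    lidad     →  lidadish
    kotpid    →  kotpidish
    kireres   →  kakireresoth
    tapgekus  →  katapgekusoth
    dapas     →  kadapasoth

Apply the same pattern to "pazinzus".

kapazinzusoth

lidad and dapas both have last vowel 'a' yet inflect differently (lidadish, kadapasoth), so the last vowel is not what conditions the rule; the final letter is.
"pazinzus" ends in -s. The stems ending in -s (kireres → kakireresoth, tapgekus → katapgekusoth, dapas → kadapasoth) add ka- … -oth around the stem.
So pazinzus → kapazinzusoth.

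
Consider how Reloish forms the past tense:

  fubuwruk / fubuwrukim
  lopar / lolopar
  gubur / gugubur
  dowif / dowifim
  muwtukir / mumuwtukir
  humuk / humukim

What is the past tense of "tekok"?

gubur and fubuwruk both have last vowel 'u' yet inflect differently (gugubur, fubuwrukim), so the last vowel is not what conditions the rule; the final letter is.
"tekok" ends in -k. The stems ending in -k (fubuwruk → fubuwrukim, humuk → humukim) add -im.
The other pattern: stems ending in -r repeat the first consonant+vowel as a prefix.
So tekok → tekokim.

tekokim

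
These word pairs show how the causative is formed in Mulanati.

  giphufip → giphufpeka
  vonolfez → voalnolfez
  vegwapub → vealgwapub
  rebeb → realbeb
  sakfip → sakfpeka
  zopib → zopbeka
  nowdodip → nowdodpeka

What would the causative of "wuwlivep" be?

zopib and vegwapub both end in -b yet inflect differently (zopbeka, vealgwapub), so the final letter is not what conditions the rule; the last vowel is.
"wuwlivep" has last vowel 'e'. The stems whose last vowel is 'e' (vonolfez → voalnolfez, rebeb → realbeb) insert -al- after the first vowel.
The other pattern: stems whose last vowel is 'i' delete the last vowel and add -eka.
So wuwlivep → wualwlivep.

wualwlivep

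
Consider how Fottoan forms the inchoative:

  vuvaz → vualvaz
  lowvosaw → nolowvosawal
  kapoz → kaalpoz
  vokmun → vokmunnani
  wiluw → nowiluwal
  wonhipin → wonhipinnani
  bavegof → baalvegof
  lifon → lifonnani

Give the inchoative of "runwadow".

wiluw and vokmun both have last vowel 'u' yet inflect differently (nowiluwal, vokmunnani), so the last vowel is not what conditions the rule; the final letter is.
"runwadow" ends in -w. The stems ending in -w (lowvosaw → nolowvosawal, wiluw → nowiluwal) add no- … -al around the stem.
The other patterns: stems ending in -n double the final consonant and add -ani; stems ending in -f or -z insert -al- after the first vowel.
So runwadow → norunwadowal.

norunwadowal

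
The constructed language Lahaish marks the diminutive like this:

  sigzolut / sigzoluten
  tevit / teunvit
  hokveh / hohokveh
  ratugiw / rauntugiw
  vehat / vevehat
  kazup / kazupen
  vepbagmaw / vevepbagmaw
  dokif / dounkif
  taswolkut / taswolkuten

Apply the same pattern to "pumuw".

tevit and taswolkut both end in -t yet inflect differently (teunvit, taswolkuten), so the final letter is not what conditions the rule; the last vowel is.
"pumuw" has last vowel 'u'. The stems whose last vowel is 'u' (kazup → kazupen, taswolkut → taswolkuten, sigzolut → sigzoluten) add -en.
The other patterns: stems whose last vowel is 'i' insert -un- after the first vowel; stems whose last vowel is 'a' or 'e' repeat the first consonant+vowel as a prefix.
So pumuw → pumuwen.

pumuwen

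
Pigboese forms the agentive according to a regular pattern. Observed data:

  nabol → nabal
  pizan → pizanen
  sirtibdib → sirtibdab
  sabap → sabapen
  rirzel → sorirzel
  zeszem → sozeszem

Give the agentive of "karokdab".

karokdaben

rirzel and nabol both end in -l yet inflect differently (sorirzel, nabal), so the final letter is not what conditions the rule; the last vowel is.
"karokdab" has last vowel 'a'. The stems whose last vowel is 'a' (sabap → sabapen, pizan → pizanen) add -en.
So karokdab → karokdaben.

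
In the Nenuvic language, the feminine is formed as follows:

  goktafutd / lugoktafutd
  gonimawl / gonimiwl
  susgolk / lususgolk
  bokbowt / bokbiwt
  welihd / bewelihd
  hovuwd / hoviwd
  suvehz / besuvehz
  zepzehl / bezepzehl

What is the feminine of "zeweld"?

welihd and hovuwd both end in -d yet inflect differently (bewelihd, hoviwd), so the final letter is not what conditions the rule; the second-to-last letter is.
"zeweld" has second-to-last letter 'l'. The one such stem in the data (susgolk → lususgolk) adds the prefix lu-, so the same rule applies.
The other patterns: stems whose second-to-last letter is 'h' add the prefix be-; stems whose second-to-last letter is 'w' change the last vowel to 'i'.
So zeweld → luzeweld.

luzeweld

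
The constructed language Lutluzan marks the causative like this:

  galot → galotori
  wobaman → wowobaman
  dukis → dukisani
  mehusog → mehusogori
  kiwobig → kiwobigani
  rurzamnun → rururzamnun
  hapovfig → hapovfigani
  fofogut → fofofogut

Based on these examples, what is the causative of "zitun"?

zizitun

"zitun" has last vowel 'u'. The stems whose last vowel is 'u' (fofogut → fofofogut, rurzamnun → rururzamnun) repeat the first consonant+vowel as a prefix.
The other patterns: stems whose last vowel is 'o' add -ori; stems whose last vowel is 'i' add -ani.
So zitun → zizitun.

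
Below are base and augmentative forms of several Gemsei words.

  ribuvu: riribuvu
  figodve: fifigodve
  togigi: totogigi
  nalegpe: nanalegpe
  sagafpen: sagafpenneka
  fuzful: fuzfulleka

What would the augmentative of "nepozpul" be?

nepozpulleka

figodve and sagafpen both have last vowel 'e' yet inflect differently (fifigodve, sagafpenneka), so the last vowel is not what conditions the rule; whether the stem ends in a vowel or a consonant is.
"nepozpul" ends in a consonant. The stems ending in a consonant (sagafpen → sagafpenneka, fuzful → fuzfulleka) double the final consonant and add -eka.
So nepozpul → nepozpulleka.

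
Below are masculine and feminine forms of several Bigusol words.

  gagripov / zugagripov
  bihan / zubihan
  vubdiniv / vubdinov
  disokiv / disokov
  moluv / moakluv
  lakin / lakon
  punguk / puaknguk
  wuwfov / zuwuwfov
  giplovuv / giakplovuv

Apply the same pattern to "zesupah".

moluv and vubdiniv both end in -v yet inflect differently (moakluv, vubdinov), so the final letter is not what conditions the rule; the last vowel is.
"zesupah" has last vowel 'a'. The one such stem in the data (bihan → zubihan) adds the prefix zu-, so the same rule applies.
So zesupah → zuzesupah.

zuzesupah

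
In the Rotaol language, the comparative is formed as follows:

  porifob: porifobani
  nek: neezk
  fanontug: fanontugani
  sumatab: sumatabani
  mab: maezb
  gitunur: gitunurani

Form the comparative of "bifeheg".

"bifeheg" has 3 vowels. The stems with 3 vowels (gitunur → gitunurani, porifob → porifobani, sumatab → sumatabani) add -ani.
The other pattern: stems with 1 vowel insert -ez- after the first vowel.
So bifeheg → bifehegani.

bifehegani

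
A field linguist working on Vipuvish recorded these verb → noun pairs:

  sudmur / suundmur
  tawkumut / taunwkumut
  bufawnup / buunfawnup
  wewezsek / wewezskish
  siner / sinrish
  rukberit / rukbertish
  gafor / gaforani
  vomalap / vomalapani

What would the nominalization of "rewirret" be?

"rewirret" has last vowel 'e'. The stems whose last vowel is 'e' (wewezsek → wewezskish, siner → sinrish) delete the last vowel and add -ish.
So rewirret → rewirrtish.

rewirrtish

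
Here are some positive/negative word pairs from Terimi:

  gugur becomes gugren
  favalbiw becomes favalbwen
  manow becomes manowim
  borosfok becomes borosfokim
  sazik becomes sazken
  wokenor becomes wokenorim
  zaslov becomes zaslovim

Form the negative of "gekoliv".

borosfok and sazik both end in -k yet inflect differently (borosfokim, sazken), so the final letter is not what conditions the rule; the last vowel is.
"gekoliv" has last vowel 'i'. The stems whose last vowel is 'i' (sazik → sazken, favalbiw → favalbwen) delete the last vowel and add -en.
The other pattern: stems whose last vowel is 'o' add -im.
So gekoliv → gekolven.

gekolven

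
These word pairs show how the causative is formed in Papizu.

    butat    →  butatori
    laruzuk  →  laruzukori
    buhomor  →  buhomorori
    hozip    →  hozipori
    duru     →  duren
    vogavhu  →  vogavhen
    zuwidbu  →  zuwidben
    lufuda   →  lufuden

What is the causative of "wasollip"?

laruzuk and duru both have last vowel 'u' yet inflect differently (laruzukori, duren), so the last vowel is not what conditions the rule; whether the stem ends in a vowel or a consonant is.
"wasollip" ends in a consonant. The stems ending in a consonant (butat → butatori, laruzuk → laruzukori, buhomor → buhomorori) add -ori.
The other pattern: stems ending in a vowel drop the final letter and add -en.
So wasollip → wasollipori.

wasollipori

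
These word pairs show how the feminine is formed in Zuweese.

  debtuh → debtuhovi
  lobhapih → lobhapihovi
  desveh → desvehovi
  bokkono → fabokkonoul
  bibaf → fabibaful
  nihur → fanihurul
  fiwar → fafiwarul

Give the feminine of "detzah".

detzahovi

"detzah" ends in -h. The stems ending in -h (debtuh → debtuhovi, lobhapih → lobhapihovi, desveh → desvehovi) add -ovi.
The other pattern: stems ending in -f, -o or -r add fa- … -ul around the stem.
So detzah → detzahovi.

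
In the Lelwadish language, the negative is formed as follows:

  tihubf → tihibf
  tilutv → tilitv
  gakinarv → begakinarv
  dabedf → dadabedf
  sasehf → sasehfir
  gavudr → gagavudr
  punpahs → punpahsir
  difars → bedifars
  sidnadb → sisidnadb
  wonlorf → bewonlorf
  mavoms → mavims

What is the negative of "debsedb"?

dedebsedb

wonlorf and sasehf both end in -f yet inflect differently (bewonlorf, sasehfir), so the final letter is not what conditions the rule; the second-to-last letter is.
"debsedb" has second-to-last letter 'd'. The stems whose second-to-last letter is 'd' (dabedf → dadabedf, gavudr → gagavudr, sidnadb → sisidnadb) repeat the first consonant+vowel as a prefix.
So debsedb → dedebsedb.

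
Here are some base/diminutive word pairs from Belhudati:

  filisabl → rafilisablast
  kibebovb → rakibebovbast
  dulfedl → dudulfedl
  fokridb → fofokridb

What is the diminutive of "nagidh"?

dulfedl and filisabl both end in -l yet inflect differently (dudulfedl, rafilisablast), so the final letter is not what conditions the rule; the second-to-last letter is.
"nagidh" has second-to-last letter 'd'. The stems whose second-to-last letter is 'd' (dulfedl → dudulfedl, fokridb → fofokridb) repeat the first consonant+vowel as a prefix.
So nagidh → nanagidh.

nanagidh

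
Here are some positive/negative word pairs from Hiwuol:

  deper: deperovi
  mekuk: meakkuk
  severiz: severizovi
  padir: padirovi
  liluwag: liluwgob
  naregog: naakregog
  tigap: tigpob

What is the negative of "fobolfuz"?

liluwag and naregog both end in -g yet inflect differently (liluwgob, naakregog), so the final letter is not what conditions the rule; the last vowel is.
"fobolfuz" has last vowel 'u'. The one such stem in the data (mekuk → meakkuk) inserts -ak- after the first vowel (as does naregog), so the same rule applies.
So fobolfuz → foakbolfuz.

foakbolfuz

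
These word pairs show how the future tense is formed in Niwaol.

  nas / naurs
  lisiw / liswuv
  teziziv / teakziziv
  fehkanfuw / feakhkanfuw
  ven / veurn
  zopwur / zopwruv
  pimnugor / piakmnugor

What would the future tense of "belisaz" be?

beaklisaz

zopwur and pimnugor both end in -r yet inflect differently (zopwruv, piakmnugor), so the final letter is not what conditions the rule; the number of vowels is.
"belisaz" has 3 vowels. The stems with 3 vowels (pimnugor → piakmnugor, fehkanfuw → feakhkanfuw, teziziv → teakziziv) insert -ak- after the first vowel.
The other patterns: stems with 1 vowel insert -ur- after the first vowel; stems with 2 vowels delete the last vowel and add -uv.
So belisaz → beaklisaz.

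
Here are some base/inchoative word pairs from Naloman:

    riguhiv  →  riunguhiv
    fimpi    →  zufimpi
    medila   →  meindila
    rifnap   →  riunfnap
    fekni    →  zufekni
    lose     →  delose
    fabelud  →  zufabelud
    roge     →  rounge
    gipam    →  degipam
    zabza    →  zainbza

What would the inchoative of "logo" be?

roge and lose both end in -e yet inflect differently (rounge, delose), so the final letter is not what conditions the rule; the first letter is.
"logo" begins with l-. The one such stem in the data (lose → delose) adds the prefix de-, so the same rule applies.
So logo → delogo.

delogo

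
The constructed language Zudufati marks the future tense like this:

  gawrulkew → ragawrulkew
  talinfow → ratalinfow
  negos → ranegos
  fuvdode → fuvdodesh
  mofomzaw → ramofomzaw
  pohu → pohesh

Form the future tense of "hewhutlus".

"hewhutlus" ends in a consonant. The stems ending in a consonant (gawrulkew → ragawrulkew, talinfow → ratalinfow, mofomzaw → ramofomzaw) add the prefix ra-.
So hewhutlus → rahewhutlus.

rahewhutlus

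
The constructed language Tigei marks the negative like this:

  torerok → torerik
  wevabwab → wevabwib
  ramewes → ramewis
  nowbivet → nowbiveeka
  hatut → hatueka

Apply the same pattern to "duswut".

nowbivet and ramewes both have last vowel 'e' yet inflect differently (nowbiveeka, ramewis), so the last vowel is not what conditions the rule; the final letter is.
"duswut" ends in -t. The stems ending in -t (hatut → hatueka, nowbivet → nowbiveeka) drop the final letter and add -eka.
The other pattern: stems ending in -b, -k or -s change the last vowel to 'i'.
So duswut → duswueka.

duswueka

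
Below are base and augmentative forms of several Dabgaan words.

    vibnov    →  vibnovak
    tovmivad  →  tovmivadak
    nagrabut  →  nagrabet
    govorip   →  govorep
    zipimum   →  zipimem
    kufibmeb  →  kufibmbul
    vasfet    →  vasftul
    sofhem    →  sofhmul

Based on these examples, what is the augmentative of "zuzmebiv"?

zuzmebev

"zuzmebiv" has last vowel 'i'. The one such stem in the data (govorip → govorep) changes the last vowel to 'e' (as do nagrabut, zipimum), so the same rule applies.
So zuzmebiv → zuzmebev.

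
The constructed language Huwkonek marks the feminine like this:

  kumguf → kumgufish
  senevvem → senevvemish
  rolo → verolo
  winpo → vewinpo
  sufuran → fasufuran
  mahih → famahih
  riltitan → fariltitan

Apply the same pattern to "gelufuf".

"gelufuf" ends in -f. The one such stem in the data (kumguf → kumgufish) adds -ish, so the same rule applies.
The other patterns: stems ending in -o add the prefix ve-; stems ending in -h or -n add the prefix fa-.
So gelufuf → gelufufish.

gelufufish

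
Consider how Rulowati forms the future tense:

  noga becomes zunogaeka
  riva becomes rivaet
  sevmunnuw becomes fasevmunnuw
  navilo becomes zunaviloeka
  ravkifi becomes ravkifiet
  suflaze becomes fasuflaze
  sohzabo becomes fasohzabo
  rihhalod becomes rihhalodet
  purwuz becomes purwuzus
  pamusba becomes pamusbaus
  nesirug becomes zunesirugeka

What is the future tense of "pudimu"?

pudimuus

"pudimu" begins with p-. The stems beginning with p- (pamusba → pamusbaus, purwuz → purwuzus) add -us.
So pudimu → pudimuus.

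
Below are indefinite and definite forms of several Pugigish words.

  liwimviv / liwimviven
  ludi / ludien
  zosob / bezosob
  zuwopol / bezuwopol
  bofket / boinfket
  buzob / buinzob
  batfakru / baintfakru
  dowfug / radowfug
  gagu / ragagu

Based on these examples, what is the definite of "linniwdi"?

linniwdien

"linniwdi" begins with l-. The stems beginning with l- (liwimviv → liwimviven, ludi → ludien) add -en.
The other patterns: stems beginning with z- add the prefix be-; stems beginning with b- insert -in- after the first vowel; stems beginning with d- or g- add the prefix ra-.
So linniwdi → linniwdien.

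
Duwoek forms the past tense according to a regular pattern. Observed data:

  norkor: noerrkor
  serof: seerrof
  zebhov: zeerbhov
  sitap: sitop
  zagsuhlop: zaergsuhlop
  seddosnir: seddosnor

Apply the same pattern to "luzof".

norkor and seddosnir both end in -r yet inflect differently (noerrkor, seddosnor), so the final letter is not what conditions the rule; the last vowel is.
"luzof" has last vowel 'o'. The stems whose last vowel is 'o' (serof → seerrof, zagsuhlop → zaergsuhlop, norkor → noerrkor) insert -er- after the first vowel.
So luzof → luerzof.

luerzof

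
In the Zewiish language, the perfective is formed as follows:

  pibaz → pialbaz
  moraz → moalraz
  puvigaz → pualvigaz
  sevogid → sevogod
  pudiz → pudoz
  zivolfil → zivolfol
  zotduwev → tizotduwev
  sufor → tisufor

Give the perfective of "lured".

tilured

pibaz and pudiz both end in -z yet inflect differently (pialbaz, pudoz), so the final letter is not what conditions the rule; the last vowel is.
"lured" has last vowel 'e'. The one such stem in the data (zotduwev → tizotduwev) adds the prefix ti-, so the same rule applies.
So lured → tilured.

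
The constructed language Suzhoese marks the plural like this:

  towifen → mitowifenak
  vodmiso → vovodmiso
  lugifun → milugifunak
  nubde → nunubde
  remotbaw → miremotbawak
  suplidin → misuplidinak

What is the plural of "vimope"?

vivimope

towifen and nubde both have last vowel 'e' yet inflect differently (mitowifenak, nunubde), so the last vowel is not what conditions the rule; whether the stem ends in a vowel or a consonant is.
"vimope" ends in a vowel. The stems ending in a vowel (vodmiso → vovodmiso, nubde → nunubde) repeat the first consonant+vowel as a prefix.
The other pattern: stems ending in a consonant add mi- … -ak around the stem.
So vimope → vivimope.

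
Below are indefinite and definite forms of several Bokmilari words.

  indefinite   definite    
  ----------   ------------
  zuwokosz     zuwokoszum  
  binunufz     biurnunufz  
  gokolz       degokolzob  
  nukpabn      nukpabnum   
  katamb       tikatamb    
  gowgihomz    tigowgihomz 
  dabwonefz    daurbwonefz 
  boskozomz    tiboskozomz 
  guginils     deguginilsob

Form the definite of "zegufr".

zeurgufr

gokolz and binunufz both end in -z yet inflect differently (degokolzob, biurnunufz), so the final letter is not what conditions the rule; the second-to-last letter is.
"zegufr" has second-to-last letter 'f'. The stems whose second-to-last letter is 'f' (binunufz → biurnunufz, dabwonefz → daurbwonefz) insert -ur- after the first vowel.
The other patterns: stems whose second-to-last letter is 'l' add de- … -ob around the stem; stems whose second-to-last letter is 'm' add the prefix ti-; stems whose second-to-last letter is 'b' or 's' add -um.
So zegufr → zeurgufr.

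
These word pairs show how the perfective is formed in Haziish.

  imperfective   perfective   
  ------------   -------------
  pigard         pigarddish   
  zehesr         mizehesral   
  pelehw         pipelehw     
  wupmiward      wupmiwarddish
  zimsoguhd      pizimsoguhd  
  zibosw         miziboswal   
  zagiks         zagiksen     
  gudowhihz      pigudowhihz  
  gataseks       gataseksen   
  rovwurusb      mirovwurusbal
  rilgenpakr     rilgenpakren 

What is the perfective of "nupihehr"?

zehesr and rilgenpakr both end in -r yet inflect differently (mizehesral, rilgenpakren), so the final letter is not what conditions the rule; the second-to-last letter is.
"nupihehr" has second-to-last letter 'h'. The stems whose second-to-last letter is 'h' (pelehw → pipelehw, zimsoguhd → pizimsoguhd, gudowhihz → pigudowhihz) add the prefix pi-.
The other patterns: stems whose second-to-last letter is 's' add mi- … -al around the stem; stems whose second-to-last letter is 'k' add -en; stems whose second-to-last letter is 'r' double the final consonant and add -ish.
So nupihehr → pinupihehr.

pinupihehr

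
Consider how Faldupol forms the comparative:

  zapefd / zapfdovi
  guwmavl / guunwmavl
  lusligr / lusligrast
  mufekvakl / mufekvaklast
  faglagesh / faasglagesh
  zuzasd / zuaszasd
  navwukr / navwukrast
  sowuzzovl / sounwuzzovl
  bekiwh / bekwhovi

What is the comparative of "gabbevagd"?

"gabbevagd" has second-to-last letter 'g'. The one such stem in the data (lusligr → lusligrast) adds -ast, so the same rule applies.
The other patterns: stems whose second-to-last letter is 's' insert -as- after the first vowel; stems whose second-to-last letter is 'v' insert -un- after the first vowel; stems whose second-to-last letter is 'f' or 'w' delete the last vowel and add -ovi.
So gabbevagd → gabbevagdast.

gabbevagdast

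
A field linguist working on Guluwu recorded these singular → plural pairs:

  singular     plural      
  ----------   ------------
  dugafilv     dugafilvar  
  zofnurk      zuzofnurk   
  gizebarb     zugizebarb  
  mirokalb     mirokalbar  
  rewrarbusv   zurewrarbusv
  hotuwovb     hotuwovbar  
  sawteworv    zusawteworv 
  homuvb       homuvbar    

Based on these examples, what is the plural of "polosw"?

"polosw" has second-to-last letter 's'. The one such stem in the data (rewrarbusv → zurewrarbusv) adds the prefix zu-, so the same rule applies.
The other pattern: stems whose second-to-last letter is 'l' or 'v' add -ar.
So polosw → zupolosw.

zupolosw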